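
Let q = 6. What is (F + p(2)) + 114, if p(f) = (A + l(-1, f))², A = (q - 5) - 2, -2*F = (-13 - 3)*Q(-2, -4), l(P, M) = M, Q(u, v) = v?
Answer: 83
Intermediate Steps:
F = -32 (F = -(-13 - 3)*(-4)/2 = -(-8)*(-4) = -½*64 = -32)
A = -1 (A = (6 - 5) - 2 = 1 - 2 = -1)
p(f) = (-1 + f)²
(F + p(2)) + 114 = (-32 + (-1 + 2)²) + 114 = (-32 + 1²) + 114 = (-32 + 1) + 114 = -31 + 114 = 83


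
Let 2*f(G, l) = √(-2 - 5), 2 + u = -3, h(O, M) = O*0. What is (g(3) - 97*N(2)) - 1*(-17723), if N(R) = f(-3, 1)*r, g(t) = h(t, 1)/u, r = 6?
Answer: 17723 - 291*I*√7 ≈ 17723.0 - 769.91*I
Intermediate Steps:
h(O, M) = 0
u = -5 (u = -2 - 3 = -5)
g(t) = 0 (g(t) = 0/(-5) = 0*(-⅕) = 0)
f(G, l) = I*√7/2 (f(G, l) = √(-2 - 5)/2 = √(-7)/2 = (I*√7)/2 = I*√7/2)
N(R) = 3*I*√7 (N(R) = (I*√7/2)*6 = 3*I*√7)
(g(3) - 97*N(2)) - 1*(-17723) = (0 - 291*I*√7) - 1*(-17723) = (0 - 291*I*√7) + 17723 = -291*I*√7 + 17723 = 17723 - 291*I*√7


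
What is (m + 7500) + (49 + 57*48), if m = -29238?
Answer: -18953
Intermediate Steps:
(m + 7500) + (49 + 57*48) = (-29238 + 7500) + (49 + 57*48) = -21738 + (49 + 2736) = -21738 + 2785 = -18953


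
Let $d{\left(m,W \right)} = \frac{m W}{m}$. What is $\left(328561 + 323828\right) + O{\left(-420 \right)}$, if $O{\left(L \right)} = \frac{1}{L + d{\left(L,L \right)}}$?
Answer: $\frac{548006759}{840} \approx 6.5239 \cdot 10^{5}$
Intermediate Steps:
$d{\left(m,W \right)} = W$ ($d{\left(m,W \right)} = \frac{W m}{m} = W$)
$O{\left(L \right)} = \frac{1}{2 L}$ ($O{\left(L \right)} = \frac{1}{L + L} = \frac{1}{2 L}$)
$\left(328561 + 323828\right) + O{\left(-420 \right)} = \left(328561 + 323828\right) + \frac{1}{2 \left(-420\right)} = 652389 + \frac{1}{2} \left(- \frac{1}{420}\right) = 652389 - \frac{1}{840} = \frac{548006759}{840}$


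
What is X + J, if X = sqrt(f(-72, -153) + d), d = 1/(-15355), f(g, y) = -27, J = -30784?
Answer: -30784 + I*sqrt(6365968030)/15355 ≈ -30784.0 + 5.1962*I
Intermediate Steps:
d = -1/15355 ≈ -6.5125e-5
X = I*sqrt(6365968030)/15355 (X = sqrt(-27 - 1/15355) = sqrt(-414586/15355) = I*sqrt(6365968030)/15355 ≈ 5.1962*I)
X + J = I*sqrt(6365968030)/15355 - 30784 = -30784 + I*sqrt(6365968030)/15355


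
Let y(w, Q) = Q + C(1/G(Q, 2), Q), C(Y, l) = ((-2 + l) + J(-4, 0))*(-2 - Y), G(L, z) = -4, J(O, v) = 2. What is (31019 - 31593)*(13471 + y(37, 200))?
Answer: -7646254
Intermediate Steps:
C(Y, l) = l*(-2 - Y) (C(Y, l) = ((-2 + l) + 2)*(-2 - Y) = l*(-2 - Y))
y(w, Q) = -3*Q/4 (y(w, Q) = Q + Q*(-2 - 1/(-4)) = Q + Q*(-2 - 1*(-1/4)) = Q + Q*(-2 + 1/4) = Q + Q*(-7/4) = Q - 7*Q/4 = -3*Q/4)
(31019 - 31593)*(13471 + y(37, 200)) = (31019 - 31593)*(13471 - 3/4*200) = -574*(13471 - 150) = -574*13321 = -7646254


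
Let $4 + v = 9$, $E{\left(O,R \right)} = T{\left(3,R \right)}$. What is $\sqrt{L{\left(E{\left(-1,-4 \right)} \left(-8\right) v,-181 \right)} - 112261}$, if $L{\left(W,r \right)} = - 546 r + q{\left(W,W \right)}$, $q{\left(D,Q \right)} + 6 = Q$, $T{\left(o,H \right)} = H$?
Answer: $i \sqrt{13281} \approx 115.24 i$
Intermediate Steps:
$q{\left(D,Q \right)} = -6 + Q$
$E{\left(O,R \right)} = R$
$v = 5$ ($v = -4 + 9 = 5$)
$L{\left(W,r \right)} = -6 + W - 546 r$ ($L{\left(W,r \right)} = - 546 r + \left(-6 + W\right) = -6 + W - 546 r$)
$\sqrt{L{\left(E{\left(-1,-4 \right)} \left(-8\right) v,-181 \right)} - 112261} = \sqrt{\left(-6 + \left(-4\right) \left(-8\right) 5 - -98826\right) - 112261} = \sqrt{\left(-6 + 32 \cdot 5 + 98826\right) - 112261} = \sqrt{\left(-6 + 160 + 98826\right) - 112261} = \sqrt{98980 - 112261} = \sqrt{-13281} = i \sqrt{13281}$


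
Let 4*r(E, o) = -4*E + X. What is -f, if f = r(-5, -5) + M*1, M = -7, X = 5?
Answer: ¾ ≈ 0.75000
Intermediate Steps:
r(E, o) = 5/4 - E (r(E, o) = (-4*E + 5)/4 = (5 - 4*E)/4 = 5/4 - E)
f = -¾ (f = (5/4 - 1*(-5)) - 7*1 = (5/4 + 5) - 7 = 25/4 - 7 = -¾ ≈ -0.75000)
-f = -1*(-¾) = ¾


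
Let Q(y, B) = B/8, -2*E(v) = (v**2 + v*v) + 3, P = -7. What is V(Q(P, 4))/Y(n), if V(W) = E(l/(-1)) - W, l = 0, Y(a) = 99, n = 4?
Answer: -2/99 ≈ -0.020202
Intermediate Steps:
E(v) = -3/2 - v**2 (E(v) = -((v**2 + v*v) + 3)/2 = -((v**2 + v**2) + 3)/2 = -(2*v**2 + 3)/2 = -(3 + 2*v**2)/2 = -3/2 - v**2)
Q(y, B) = B/8 (Q(y, B) = B*(1/8) = B/8)
V(W) = -3/2 - W (V(W) = (-3/2 - (0/(-1))**2) - W = (-3/2 - (0*(-1))**2) - W = (-3/2 - 1*0**2) - W = (-3/2 - 1*0) - W = (-3/2 + 0) - W = -3/2 - W)
V(Q(P, 4))/Y(n) = (-3/2 - 4/8)/99 = (-3/2 - 1*1/2)*(1/99) = (-3/2 - 1/2)*(1/99) = -2*1/99 = -2/99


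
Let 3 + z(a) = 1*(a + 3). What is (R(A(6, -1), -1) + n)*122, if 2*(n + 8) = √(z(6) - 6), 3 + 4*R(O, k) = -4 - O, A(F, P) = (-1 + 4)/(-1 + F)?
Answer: -6039/5 ≈ -1207.8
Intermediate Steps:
z(a) = a (z(a) = -3 + 1*(a + 3) = -3 + 1*(3 + a) = -3 + (3 + a) = a)
A(F, P) = 3/(-1 + F)
R(O, k) = -7/4 - O/4 (R(O, k) = -¾ + (-4 - O)/4 = -¾ + (-1 - O/4) = -7/4 - O/4)
n = -8 (n = -8 + √(6 - 6)/2 = -8 + √0/2 = -8 + (½)*0 = -8 + 0 = -8)
(R(A(6, -1), -1) + n)*122 = ((-7/4 - 3/(4*(-1 + 6))) - 8)*122 = ((-7/4 - 3/(4*5)) - 8)*122 = ((-7/4 - ¼*⅗) - 8)*122 = ((-7/4 - 3/20) - 8)*122 = (-19/10 - 8)*122 = -99/10*122 = -6039/5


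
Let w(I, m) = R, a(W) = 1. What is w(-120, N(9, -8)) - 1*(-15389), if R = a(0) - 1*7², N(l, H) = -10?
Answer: 15341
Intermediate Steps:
R = -48 (R = 1 - 1*7² = 1 - 1*49 = 1 - 49 = -48)
w(I, m) = -48
w(-120, N(9, -8)) - 1*(-15389) = -48 - 1*(-15389) = -48 + 15389 = 15341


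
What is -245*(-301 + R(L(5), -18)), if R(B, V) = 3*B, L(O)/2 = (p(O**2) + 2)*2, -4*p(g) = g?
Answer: 86240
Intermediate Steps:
p(g) = -g/4
L(O) = 8 - O**2 (L(O) = 2*((-O**2/4 + 2)*2) = 2*((2 - O**2/4)*2) = 2*(4 - O**2/2) = 8 - O**2)
-245*(-301 + R(L(5), -18)) = -245*(-301 + 3*(8 - 1*5**2)) = -245*(-301 + 3*(8 - 1*25)) = -245*(-301 + 3*(8 - 25)) = -245*(-301 + 3*(-17)) = -245*(-301 - 51) = -245*(-352) = 86240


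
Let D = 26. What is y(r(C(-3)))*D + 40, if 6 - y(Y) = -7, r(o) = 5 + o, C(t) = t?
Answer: 378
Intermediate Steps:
y(Y) = 13 (y(Y) = 6 - 1*(-7) = 6 + 7 = 13)
y(r(C(-3)))*D + 40 = 13*26 + 40 = 338 + 40 = 378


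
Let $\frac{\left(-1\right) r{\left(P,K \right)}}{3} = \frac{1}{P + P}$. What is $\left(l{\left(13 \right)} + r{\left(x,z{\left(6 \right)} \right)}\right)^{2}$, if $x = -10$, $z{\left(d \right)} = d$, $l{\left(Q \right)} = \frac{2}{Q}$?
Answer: $\frac{6241}{67600} \approx 0.092322$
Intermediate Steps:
$r{\left(P,K \right)} = - \frac{3}{2 P}$ ($r{\left(P,K \right)} = - \frac{3}{P + P} = - \frac{3}{2 P}$)
$\left(l{\left(13 \right)} + r{\left(x,z{\left(6 \right)} \right)}\right)^{2} = \left(\frac{2}{13} - \frac{3}{2 \left(-10\right)}\right)^{2} = \left(2 \cdot \frac{1}{13} - - \frac{3}{20}\right)^{2} = \left(\frac{2}{13} + \frac{3}{20}\right)^{2} = \left(\frac{79}{260}\right)^{2} = \frac{6241}{67600}$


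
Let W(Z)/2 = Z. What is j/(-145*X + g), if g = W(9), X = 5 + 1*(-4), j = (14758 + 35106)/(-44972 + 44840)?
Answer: 12466/4191 ≈ 2.9745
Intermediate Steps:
j = -12466/33 (j = 49864/(-132) = 49864*(-1/132) = -12466/33 ≈ -377.76)
X = 1 (X = 5 - 4 = 1)
W(Z) = 2*Z
g = 18 (g = 2*9 = 18)
j/(-145*X + g) = -12466/(33*(-145*1 + 18)) = -12466/(33*(-145 + 18)) = -12466/33/(-127) = -12466/33*(-1/127) = 12466/4191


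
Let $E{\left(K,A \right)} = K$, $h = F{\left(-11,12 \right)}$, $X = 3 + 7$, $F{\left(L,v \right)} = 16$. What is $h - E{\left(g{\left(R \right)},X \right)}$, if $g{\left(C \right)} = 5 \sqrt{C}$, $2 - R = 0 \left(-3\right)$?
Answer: $16 - 5 \sqrt{2} \approx 8.9289$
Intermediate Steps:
$R = 2$ ($R = 2 - 0 \left(-3\right) = 2 - 0 = 2 + 0 = 2$)
$X = 10$
$h = 16$
$h - E{\left(g{\left(R \right)},X \right)} = 16 - 5 \sqrt{2}$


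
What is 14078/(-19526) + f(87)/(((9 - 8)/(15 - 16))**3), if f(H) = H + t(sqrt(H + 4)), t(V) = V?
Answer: -856420/9763 - sqrt(91) ≈ -97.260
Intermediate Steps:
f(H) = H + sqrt(4 + H) (f(H) = H + sqrt(H + 4) = H + sqrt(4 + H))
14078/(-19526) + f(87)/(((9 - 8)/(15 - 16))**3) = 14078/(-19526) + (87 + sqrt(4 + 87))/(((9 - 8)/(15 - 16))**3) = 14078*(-1/19526) + (87 + sqrt(91))/((1/(-1))**3) = -7039/9763 + (87 + sqrt(91))/((1*(-1))**3) = -7039/9763 + (87 + sqrt(91))/((-1)**3) = -7039/9763 + (87 + sqrt(91))/(-1) = -7039/9763 + (87 + sqrt(91))*(-1) = -7039/9763 + (-87 - sqrt(91)) = -856420/9763 - sqrt(91)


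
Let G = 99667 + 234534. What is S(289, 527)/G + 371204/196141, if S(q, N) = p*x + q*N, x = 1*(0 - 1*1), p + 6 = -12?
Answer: 153933141265/65550518341 ≈ 2.3483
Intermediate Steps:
p = -18 (p = -6 - 12 = -18)
G = 334201
x = -1 (x = 1*(0 - 1) = 1*(-1) = -1)
S(q, N) = 18 + N*q (S(q, N) = -18*(-1) + q*N = 18 + N*q)
S(289, 527)/G + 371204/196141 = (18 + 527*289)/334201 + 371204/196141 = (18 + 152303)*(1/334201) + 371204*(1/196141) = 152321*(1/334201) + 371204/196141 = 152321/334201 + 371204/196141 = 153933141265/65550518341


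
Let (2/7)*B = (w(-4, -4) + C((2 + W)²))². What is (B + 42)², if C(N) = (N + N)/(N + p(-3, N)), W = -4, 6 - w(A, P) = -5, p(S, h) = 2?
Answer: 106894921/324 ≈ 3.2992e+5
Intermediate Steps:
w(A, P) = 11 (w(A, P) = 6 - 1*(-5) = 6 + 5 = 11)
C(N) = 2*N/(2 + N) (C(N) = (N + N)/(N + 2) = (2*N)/(2 + N) = 2*N/(2 + N))
B = 9583/18 (B = 7*(11 + 2*(2 - 4)²/(2 + (2 - 4)²))²/2 = 7*(11 + 2*(-2)²/(2 + (-2)²))²/2 = 7*(11 + 2*4/(2 + 4))²/2 = 7*(11 + 2*4/6)²/2 = 7*(11 + 2*4*(⅙))²/2 = 7*(11 + 4/3)²/2 = 7*(37/3)²/2 = (7/2)*(1369/9) = 9583/18 ≈ 532.39)
(B + 42)² = (9583/18 + 42)² = (10339/18)² = 106894921/324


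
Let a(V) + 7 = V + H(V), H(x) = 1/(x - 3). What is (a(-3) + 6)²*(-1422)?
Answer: -49375/2 ≈ -24688.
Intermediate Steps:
H(x) = 1/(-3 + x)
a(V) = -7 + V + 1/(-3 + V) (a(V) = -7 + (V + 1/(-3 + V)) = -7 + V + 1/(-3 + V))
(a(-3) + 6)²*(-1422) = ((1 + (-7 - 3)*(-3 - 3))/(-3 - 3) + 6)²*(-1422) = ((1 - 10*(-6))/(-6) + 6)²*(-1422) = (-(1 + 60)/6 + 6)²*(-1422) = (-⅙*61 + 6)²*(-1422) = (-61/6 + 6)²*(-1422) = (-25/6)²*(-1422) = (625/36)*(-1422) = -49375/2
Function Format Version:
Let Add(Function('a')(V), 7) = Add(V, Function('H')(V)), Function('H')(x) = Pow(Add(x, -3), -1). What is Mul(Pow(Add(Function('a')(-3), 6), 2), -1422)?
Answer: Rational(-49375, 2) ≈ -24688.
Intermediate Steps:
Function('H')(x) = Pow(Add(-3, x), -1)
Function('a')(V) = Add(-7, V, Pow(Add(-3, V), -1)) (Function('a')(V) = Add(-7, Add(V, Pow(Add(-3, V), -1))) = Add(-7, V, Pow(Add(-3, V), -1)))
Mul(Pow(Add(Function('a')(-3), 6), 2), -1422) = Mul(Pow(Add(Mul(Pow(Add(-3, -3), -1), Add(1, Mul(Add(-7, -3), Add(-3, -3)))), 6), 2), -1422) = Mul(Pow(Add(Mul(Pow(-6, -1), Add(1, Mul(-10, -6))), 6), 2), -1422) = Mul(Pow(Add(Mul(Rational(-1, 6), Add(1, 60)), 6), 2), -1422) = Mul(Pow(Add(Mul(Rational(-1, 6), 61), 6), 2), -1422) = Mul(Pow(Add(Rational(-61, 6), 6), 2), -1422) = Mul(Pow(Rational(-25, 6), 2), -1422) = Mul(Rational(625, 36), -1422) = Rational(-49375, 2)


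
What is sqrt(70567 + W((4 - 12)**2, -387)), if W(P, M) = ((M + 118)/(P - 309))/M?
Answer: 2*sqrt(359631028685)/4515 ≈ 265.64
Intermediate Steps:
W(P, M) = (118 + M)/(M*(-309 + P)) (W(P, M) = ((118 + M)/(-309 + P))/M = (118 + M)/(M*(-309 + P)))
sqrt(70567 + W((4 - 12)**2, -387)) = sqrt(70567 + (118 - 387)/((-387)*(-309 + (4 - 12)**2))) = sqrt(70567 - 1/387*(-269)/(-309 + (-8)**2)) = sqrt(70567 - 1/387*(-269)/(-309 + 64)) = sqrt(70567 - 1/387*(-269)/(-245)) = sqrt(70567 - 1/387*(-1/245)*(-269)) = sqrt(70567 - 269/94815) = sqrt(6690809836/94815) = 2*sqrt(359631028685)/4515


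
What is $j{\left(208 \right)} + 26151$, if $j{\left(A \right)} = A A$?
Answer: $69415$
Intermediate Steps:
$j{\left(A \right)} = A^{2}$
$j{\left(208 \right)} + 26151 = 208^{2} + 26151 = 43264 + 26151 = 69415$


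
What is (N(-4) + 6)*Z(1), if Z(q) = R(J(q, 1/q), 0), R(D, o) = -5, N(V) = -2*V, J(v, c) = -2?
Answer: -70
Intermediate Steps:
Z(q) = -5
(N(-4) + 6)*Z(1) = (-2*(-4) + 6)*(-5) = (8 + 6)*(-5) = 14*(-5) = -70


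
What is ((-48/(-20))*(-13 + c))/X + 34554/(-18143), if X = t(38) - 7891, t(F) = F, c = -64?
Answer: -1339998678/712384895 ≈ -1.8810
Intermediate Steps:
X = -7853 (X = 38 - 7891 = -7853)
((-48/(-20))*(-13 + c))/X + 34554/(-18143) = ((-48/(-20))*(-13 - 64))/(-7853) + 34554/(-18143) = (-48*(-1/20)*(-77))*(-1/7853) + 34554*(-1/18143) = ((12/5)*(-77))*(-1/7853) - 34554/18143 = -924/5*(-1/7853) - 34554/18143 = 924/39265 - 34554/18143 = -1339998678/712384895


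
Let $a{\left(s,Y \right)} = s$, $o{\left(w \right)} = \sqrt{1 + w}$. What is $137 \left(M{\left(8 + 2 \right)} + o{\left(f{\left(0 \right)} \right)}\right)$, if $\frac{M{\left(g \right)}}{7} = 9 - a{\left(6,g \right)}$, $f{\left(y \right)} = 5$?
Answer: $2877 + 137 \sqrt{6} \approx 3212.6$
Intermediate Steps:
$M{\left(g \right)} = 21$ ($M{\left(g \right)} = 7 \left(9 - 6\right) = 7 \cdot 3 = 21$)
$137 \left(M{\left(8 + 2 \right)} + o{\left(f{\left(0 \right)} \right)}\right) = 137 \left(21 + \sqrt{1 + 5}\right) = 137 \left(21 + \sqrt{6}\right) = 2877 + 137 \sqrt{6}$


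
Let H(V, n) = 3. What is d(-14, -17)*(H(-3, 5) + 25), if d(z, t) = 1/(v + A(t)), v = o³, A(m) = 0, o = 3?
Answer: 28/27 ≈ 1.0370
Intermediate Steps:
v = 27 (v = 3³ = 27)
d(z, t) = 1/27 (d(z, t) = 1/(27 + 0) = 1/27)
d(-14, -17)*(H(-3, 5) + 25) = (3 + 25)/27 = (1/27)*28 = 28/27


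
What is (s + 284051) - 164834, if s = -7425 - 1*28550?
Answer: 83242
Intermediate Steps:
s = -35975 (s = -7425 - 28550 = -35975)
(s + 284051) - 164834 = (-35975 + 284051) - 164834 = 248076 - 164834 = 83242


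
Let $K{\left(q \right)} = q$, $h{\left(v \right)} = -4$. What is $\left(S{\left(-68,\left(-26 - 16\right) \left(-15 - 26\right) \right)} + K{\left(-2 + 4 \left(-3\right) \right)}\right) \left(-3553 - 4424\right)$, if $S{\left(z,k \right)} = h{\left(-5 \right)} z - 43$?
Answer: $-1715055$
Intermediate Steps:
$S{\left(z,k \right)} = -43 - 4 z$ ($S{\left(z,k \right)} = - 4 z - 43 = -43 - 4 z$)
$\left(S{\left(-68,\left(-26 - 16\right) \left(-15 - 26\right) \right)} + K{\left(-2 + 4 \left(-3\right) \right)}\right) \left(-3553 - 4424\right) = \left(\left(-43 - -272\right) + \left(-2 + 4 \left(-3\right)\right)\right) \left(-3553 - 4424\right) = \left(\left(-43 + 272\right) - 14\right) \left(-7977\right) = \left(229 - 14\right) \left(-7977\right) = 215 \left(-7977\right) = -1715055$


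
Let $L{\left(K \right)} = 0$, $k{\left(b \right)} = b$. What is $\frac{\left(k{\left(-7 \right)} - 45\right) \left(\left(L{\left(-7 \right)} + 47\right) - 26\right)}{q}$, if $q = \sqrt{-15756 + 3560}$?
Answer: $\frac{546 i \sqrt{3049}}{3049} \approx 9.8881 i$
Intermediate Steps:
$q = 2 i \sqrt{3049}$ ($q = \sqrt{-12196} = 2 i \sqrt{3049} \approx 110.44 i$)
$\frac{\left(k{\left(-7 \right)} - 45\right) \left(\left(L{\left(-7 \right)} + 47\right) - 26\right)}{q} = \frac{\left(-7 - 45\right) \left(\left(0 + 47\right) - 26\right)}{2 i \sqrt{3049}} = - 52 \left(47 - 26\right) \left(- \frac{i \sqrt{3049}}{6098}\right) = \left(-52\right) 21 \left(- \frac{i \sqrt{3049}}{6098}\right) = - 1092 \left(- \frac{i \sqrt{3049}}{6098}\right) = \frac{546 i \sqrt{3049}}{3049}$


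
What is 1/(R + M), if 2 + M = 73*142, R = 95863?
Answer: 1/106227 ≈ 9.4138e-6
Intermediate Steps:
M = 10364 (M = -2 + 73*142 = -2 + 10366 = 10364)
1/(R + M) = 1/(95863 + 10364) = 1/106227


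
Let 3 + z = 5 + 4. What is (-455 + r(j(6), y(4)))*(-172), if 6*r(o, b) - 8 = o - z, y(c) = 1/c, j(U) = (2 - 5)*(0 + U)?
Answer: 236156/3 ≈ 78719.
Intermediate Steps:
j(U) = -3*U
z = 6 (z = -3 + (5 + 4) = -3 + 9 = 6)
r(o, b) = ⅓ + o/6 (r(o, b) = 4/3 + (o - 1*6)/6 = 4/3 + (o - 6)/6 = 4/3 + (-6 + o)/6 = 4/3 + (-1 + o/6) = ⅓ + o/6)
(-455 + r(j(6), y(4)))*(-172) = (-455 + (⅓ + (-3*6)/6))*(-172) = (-455 + (⅓ + (⅙)*(-18)))*(-172) = (-455 + (⅓ - 3))*(-172) = (-455 - 8/3)*(-172) = -1373/3*(-172) = 236156/3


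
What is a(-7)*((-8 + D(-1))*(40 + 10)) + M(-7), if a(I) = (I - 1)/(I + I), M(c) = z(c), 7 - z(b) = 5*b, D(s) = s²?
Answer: -158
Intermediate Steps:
z(b) = 7 - 5*b
M(c) = 7 - 5*c
a(I) = (-1 + I)/(2*I) (a(I) = (-1 + I)/((2*I)) = (-1 + I)*(1/(2*I)) = (-1 + I)/(2*I))
a(-7)*((-8 + D(-1))*(40 + 10)) + M(-7) = ((½)*(-1 - 7)/(-7))*((-8 + (-1)²)*(40 + 10)) + (7 - 5*(-7)) = ((½)*(-⅐)*(-8))*((-8 + 1)*50) + (7 + 35) = 4*(-7*50)/7 + 42 = (4/7)*(-350) + 42 = -200 + 42 = -158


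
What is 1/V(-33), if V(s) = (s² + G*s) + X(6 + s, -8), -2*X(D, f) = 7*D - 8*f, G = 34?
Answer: 2/59 ≈ 0.033898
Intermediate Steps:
X(D, f) = 4*f - 7*D/2 (X(D, f) = -(7*D - 8*f)/2 = -(-8*f + 7*D)/2 = 4*f - 7*D/2)
V(s) = -53 + s² + 61*s/2 (V(s) = (s² + 34*s) + (4*(-8) - 7*(6 + s)/2) = (s² + 34*s) + (-32 + (-21 - 7*s/2)) = (s² + 34*s) + (-53 - 7*s/2) = -53 + s² + 61*s/2)
1/V(-33) = 1/(-53 + (-33)² + (61/2)*(-33)) = 1/(-53 + 1089 - 2013/2) = 1/(59/2) = 2/59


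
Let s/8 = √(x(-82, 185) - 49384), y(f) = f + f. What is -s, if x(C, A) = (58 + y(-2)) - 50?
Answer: -16*I*√12345 ≈ -1777.7*I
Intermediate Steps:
y(f) = 2*f
x(C, A) = 4 (x(C, A) = (58 + 2*(-2)) - 50 = (58 - 4) - 50 = 54 - 50 = 4)
s = 16*I*√12345 (s = 8*√(4 - 49384) = 8*√(-49380) = 8*(2*I*√12345) = 16*I*√12345 ≈ 1777.7*I)
-s = -16*I*√12345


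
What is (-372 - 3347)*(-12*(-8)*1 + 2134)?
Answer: -8293370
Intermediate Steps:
(-372 - 3347)*(-12*(-8)*1 + 2134) = -3719*(96*1 + 2134) = -3719*(96 + 2134) = -3719*2230 = -8293370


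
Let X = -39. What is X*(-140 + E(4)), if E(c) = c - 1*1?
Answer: 5343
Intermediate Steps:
E(c) = -1 + c (E(c) = c - 1 = -1 + c)
X*(-140 + E(4)) = -39*(-140 + (-1 + 4)) = -39*(-140 + 3) = -39*(-137) = 5343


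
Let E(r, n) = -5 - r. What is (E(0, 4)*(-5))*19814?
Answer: 495350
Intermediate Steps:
(E(0, 4)*(-5))*19814 = ((-5 - 1*0)*(-5))*19814 = ((-5 + 0)*(-5))*19814 = -5*(-5)*19814 = 25*19814 = 495350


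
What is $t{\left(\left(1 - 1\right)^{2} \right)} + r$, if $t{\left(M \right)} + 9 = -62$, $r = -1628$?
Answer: $-1699$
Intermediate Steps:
$t{\left(M \right)} = -71$ ($t{\left(M \right)} = -9 - 62 = -71$)
$t{\left(\left(1 - 1\right)^{2} \right)} + r = -71 - 1628 = -1699$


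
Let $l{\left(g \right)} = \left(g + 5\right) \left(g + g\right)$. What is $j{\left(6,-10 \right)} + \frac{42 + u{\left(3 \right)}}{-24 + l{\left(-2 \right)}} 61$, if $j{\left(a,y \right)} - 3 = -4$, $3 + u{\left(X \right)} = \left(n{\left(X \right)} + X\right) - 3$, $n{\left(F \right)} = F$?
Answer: $- \frac{433}{6} \approx -72.167$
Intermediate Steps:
$u{\left(X \right)} = -6 + 2 X$ ($u{\left(X \right)} = -3 + \left(\left(X + X\right) - 3\right) = -3 + \left(2 X - 3\right) = -3 + \left(-3 + 2 X\right) = -6 + 2 X$)
$l{\left(g \right)} = 2 g \left(5 + g\right)$ ($l{\left(g \right)} = \left(5 + g\right) 2 g = 2 g \left(5 + g\right)$)
$j{\left(a,y \right)} = -1$ ($j{\left(a,y \right)} = 3 - 4 = -1$)
$j{\left(6,-10 \right)} + \frac{42 + u{\left(3 \right)}}{-24 + l{\left(-2 \right)}} 61 = -1 + \frac{42 + \left(-6 + 2 \cdot 3\right)}{-24 + 2 \left(-2\right) \left(5 - 2\right)} 61 = -1 + \frac{42 + \left(-6 + 6\right)}{-24 + 2 \left(-2\right) 3} \cdot 61 = -1 + \frac{42 + 0}{-24 - 12} \cdot 61 = -1 + \frac{42}{-36} \cdot 61 = -1 + 42 \left(- \frac{1}{36}\right) 61 = -1 - \frac{427}{6} = - \frac{433}{6}$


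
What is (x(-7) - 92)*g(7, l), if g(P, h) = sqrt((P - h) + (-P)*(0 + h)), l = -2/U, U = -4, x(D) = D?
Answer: -99*sqrt(3) ≈ -171.47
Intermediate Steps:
l = 1/2 (l = -2/(-4) = -2*(-1/4) = 1/2 ≈ 0.50000)
g(P, h) = sqrt(P - h - P*h) (g(P, h) = sqrt((P - h) + (-P)*h) = sqrt((P - h) - P*h) = sqrt(P - h - P*h))
(x(-7) - 92)*g(7, l) = (-7 - 92)*sqrt(7 - 1*1/2 - 1*7*1/2) = -99*sqrt(7 - 1/2 - 7/2) = -99*sqrt(3)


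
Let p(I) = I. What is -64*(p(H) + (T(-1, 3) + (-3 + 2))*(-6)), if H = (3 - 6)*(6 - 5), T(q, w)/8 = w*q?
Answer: -9408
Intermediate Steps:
T(q, w) = 8*q*w (T(q, w) = 8*(w*q) = 8*(q*w) = 8*q*w)
H = -3 (H = -3*1 = -3)
-64*(p(H) + (T(-1, 3) + (-3 + 2))*(-6)) = -64*(-3 + (8*(-1)*3 + (-3 + 2))*(-6)) = -64*(-3 + (-24 - 1)*(-6)) = -64*(-3 - 25*(-6)) = -64*(-3 + 150) = -64*147 = -9408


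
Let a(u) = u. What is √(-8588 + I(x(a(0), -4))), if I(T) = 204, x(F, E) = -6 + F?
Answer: 8*I*√131 ≈ 91.564*I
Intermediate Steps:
√(-8588 + I(x(a(0), -4))) = √(-8588 + 204) = √(-8384) = 8*I*√131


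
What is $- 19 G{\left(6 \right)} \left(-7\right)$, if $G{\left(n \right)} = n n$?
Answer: $4788$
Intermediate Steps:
$G{\left(n \right)} = n^{2}$
$- 19 G{\left(6 \right)} \left(-7\right) = - 19 \cdot 6^{2} \left(-7\right) = \left(-19\right) 36 \left(-7\right) = \left(-684\right) \left(-7\right) = 4788$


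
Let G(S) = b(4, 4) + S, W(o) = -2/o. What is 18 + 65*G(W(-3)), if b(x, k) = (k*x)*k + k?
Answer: 13444/3 ≈ 4481.3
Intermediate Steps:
b(x, k) = k + x*k² (b(x, k) = x*k² + k = k + x*k²)
G(S) = 68 + S (G(S) = 4*(1 + 4*4) + S = 4*(1 + 16) + S = 4*17 + S = 68 + S)
18 + 65*G(W(-3)) = 18 + 65*(68 - 2/(-3)) = 18 + 65*(68 - 2*(-⅓)) = 18 + 65*(68 + ⅔) = 18 + 65*(206/3) = 18 + 13390/3 = 13444/3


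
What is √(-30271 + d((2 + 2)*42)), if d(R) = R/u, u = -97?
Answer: I*√284836135/97 ≈ 173.99*I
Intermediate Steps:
d(R) = -R/97 (d(R) = R/(-97) = R*(-1/97) = -R/97)
√(-30271 + d((2 + 2)*42)) = √(-30271 - (2 + 2)*42/97) = √(-30271 - 4*42/97) = √(-30271 - 1/97*168) = √(-30271 - 168/97) = √(-2936455/97) = I*√284836135/97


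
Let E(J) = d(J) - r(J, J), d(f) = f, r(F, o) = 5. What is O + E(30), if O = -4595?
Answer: -4570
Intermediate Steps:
E(J) = -5 + J (E(J) = J - 1*5 = J - 5 = -5 + J)
O + E(30) = -4595 + (-5 + 30) = -4595 + 25 = -4570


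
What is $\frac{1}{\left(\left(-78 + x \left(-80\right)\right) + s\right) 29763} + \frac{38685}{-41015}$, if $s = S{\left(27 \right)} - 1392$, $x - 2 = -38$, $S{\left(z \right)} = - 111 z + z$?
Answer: $- \frac{27633160351}{29297506680} \approx -0.94319$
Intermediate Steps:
$S{\left(z \right)} = - 110 z$
$x = -36$ ($x = 2 - 38 = -36$)
$s = -4362$ ($s = \left(-110\right) 27 - 1392 = -2970 - 1392 = -4362$)
$\frac{1}{\left(\left(-78 + x \left(-80\right)\right) + s\right) 29763} + \frac{38685}{-41015} = \frac{1}{\left(\left(-78 - -2880\right) - 4362\right) 29763} + \frac{38685}{-41015} = \frac{1}{\left(-78 + 2880\right) - 4362} \cdot \frac{1}{29763} + 38685 \left(- \frac{1}{41015}\right) = \frac{1}{2802 - 4362} \cdot \frac{1}{29763} - \frac{7737}{8203} = \frac{1}{-1560} \cdot \frac{1}{29763} - \frac{7737}{8203} = \left(- \frac{1}{1560}\right) \frac{1}{29763} - \frac{7737}{8203} = - \frac{1}{46430280} - \frac{7737}{8203} = - \frac{27633160351}{29297506680}$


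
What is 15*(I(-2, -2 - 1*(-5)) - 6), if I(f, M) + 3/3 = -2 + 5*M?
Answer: 90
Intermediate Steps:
I(f, M) = -3 + 5*M (I(f, M) = -1 + (-2 + 5*M) = -3 + 5*M)
15*(I(-2, -2 - 1*(-5)) - 6) = 15*((-3 + 5*(-2 - 1*(-5))) - 6) = 15*((-3 + 5*(-2 + 5)) - 6) = 15*((-3 + 5*3) - 6) = 15*((-3 + 15) - 6) = 15*(12 - 6) = 15*6 = 90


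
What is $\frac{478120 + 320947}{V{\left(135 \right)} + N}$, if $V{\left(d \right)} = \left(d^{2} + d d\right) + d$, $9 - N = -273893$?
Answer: $\frac{799067}{310487} \approx 2.5736$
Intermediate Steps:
$N = 273902$ ($N = 9 - -273893 = 9 + 273893 = 273902$)
$V{\left(d \right)} = d + 2 d^{2}$ ($V{\left(d \right)} = \left(d^{2} + d^{2}\right) + d = 2 d^{2} + d = d + 2 d^{2}$)
$\frac{478120 + 320947}{V{\left(135 \right)} + N} = \frac{478120 + 320947}{135 \left(1 + 2 \cdot 135\right) + 273902} = \frac{799067}{135 \left(1 + 270\right) + 273902} = \frac{799067}{135 \cdot 271 + 273902} = \frac{799067}{36585 + 273902} = \frac{799067}{310487}$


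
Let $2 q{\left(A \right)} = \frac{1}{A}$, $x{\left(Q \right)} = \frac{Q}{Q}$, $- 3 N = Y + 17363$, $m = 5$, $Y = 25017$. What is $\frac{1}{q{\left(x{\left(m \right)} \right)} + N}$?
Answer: $- \frac{6}{84757} \approx -7.0791 \cdot 10^{-5}$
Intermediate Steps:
$N = - \frac{42380}{3}$ ($N = - \frac{25017 + 17363}{3} = \left(- \frac{1}{3}\right) 42380 = - \frac{42380}{3} \approx -14127.0$)
$x{\left(Q \right)} = 1$
$q{\left(A \right)} = \frac{1}{2 A}$
$\frac{1}{q{\left(x{\left(m \right)} \right)} + N} = \frac{1}{\frac{1}{2 \cdot 1} - \frac{42380}{3}} = \frac{1}{\frac{1}{2} \cdot 1 - \frac{42380}{3}} = \frac{1}{\frac{1}{2} - \frac{42380}{3}} = \frac{1}{- \frac{84757}{6}} = - \frac{6}{84757}$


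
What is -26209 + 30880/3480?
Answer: -2279411/87 ≈ -26200.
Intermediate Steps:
-26209 + 30880/3480 = -26209 + 30880*(1/3480) = -26209 + 772/87 = -2279411/87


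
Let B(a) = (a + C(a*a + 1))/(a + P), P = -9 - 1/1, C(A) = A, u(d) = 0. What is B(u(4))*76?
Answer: -38/5 ≈ -7.6000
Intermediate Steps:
P = -10 (P = -9 - 1*1 = -9 - 1 = -10)
B(a) = (1 + a + a²)/(-10 + a) (B(a) = (a + (a*a + 1))/(a - 10) = (a + (a² + 1))/(-10 + a) = (a + (1 + a²))/(-10 + a) = (1 + a + a²)/(-10 + a))
B(u(4))*76 = ((1 + 0 + 0²)/(-10 + 0))*76 = ((1 + 0 + 0)/(-10))*76 = -⅒*1*76 = -⅒*76 = -38/5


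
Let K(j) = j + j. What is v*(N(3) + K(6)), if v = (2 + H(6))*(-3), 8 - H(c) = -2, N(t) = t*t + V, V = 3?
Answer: -864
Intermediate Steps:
K(j) = 2*j
N(t) = 3 + t² (N(t) = t*t + 3 = t² + 3 = 3 + t²)
H(c) = 10 (H(c) = 8 - 1*(-2) = 8 + 2 = 10)
v = -36 (v = (2 + 10)*(-3) = 12*(-3) = -36)
v*(N(3) + K(6)) = -36*((3 + 3²) + 2*6) = -36*((3 + 9) + 12) = -36*(12 + 12) = -36*24 = -864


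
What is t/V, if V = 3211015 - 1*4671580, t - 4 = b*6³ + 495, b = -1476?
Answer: 318317/1460565 ≈ 0.21794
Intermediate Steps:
t = -318317 (t = 4 + (-1476*6³ + 495) = 4 + (-1476*216 + 495) = 4 + (-318816 + 495) = 4 - 318321 = -318317)
V = -1460565 (V = 3211015 - 4671580 = -1460565)
t/V = -318317/(-1460565) = -318317*(-1/1460565) = 318317/1460565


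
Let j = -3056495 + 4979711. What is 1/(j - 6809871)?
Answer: -1/4886655 ≈ -2.0464e-7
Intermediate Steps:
j = 1923216
1/(j - 6809871) = 1/(1923216 - 6809871) = 1/(-4886655) = -1/4886655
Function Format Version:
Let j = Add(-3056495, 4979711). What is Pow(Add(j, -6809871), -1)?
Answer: Rational(-1, 4886655) ≈ -2.0464e-7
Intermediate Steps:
j = 1923216
Pow(Add(j, -6809871), -1) = Pow(Add(1923216, -6809871), -1) = Pow(-4886655, -1) = Rational(-1, 4886655)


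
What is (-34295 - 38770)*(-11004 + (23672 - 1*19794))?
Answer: 520661190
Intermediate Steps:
(-34295 - 38770)*(-11004 + (23672 - 1*19794)) = -73065*(-11004 + (23672 - 19794)) = -73065*(-11004 + 3878) = -73065*(-7126) = 520661190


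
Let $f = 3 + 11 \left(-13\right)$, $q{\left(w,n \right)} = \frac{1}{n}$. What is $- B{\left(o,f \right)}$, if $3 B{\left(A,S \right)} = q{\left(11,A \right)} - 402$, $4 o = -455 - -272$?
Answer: $\frac{73570}{549} \approx 134.01$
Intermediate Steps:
$f = -140$ ($f = 3 - 143 = -140$)
$o = - \frac{183}{4}$ ($o = \frac{-455 - -272}{4} = \frac{-455 + 272}{4} = \frac{1}{4} \left(-183\right) = - \frac{183}{4} \approx -45.75$)
$B{\left(A,S \right)} = -134 + \frac{1}{3 A}$ ($B{\left(A,S \right)} = \frac{\frac{1}{A} - 402}{3} = \frac{-402 + \frac{1}{A}}{3} = -134 + \frac{1}{3 A}$)
$- B{\left(o,f \right)} = - (-134 + \frac{1}{3 \left(- \frac{183}{4}\right)}) = - (-134 + \frac{1}{3} \left(- \frac{4}{183}\right)) = - (-134 - \frac{4}{549}) = \left(-1\right) \left(- \frac{73570}{549}\right) = \frac{73570}{549}$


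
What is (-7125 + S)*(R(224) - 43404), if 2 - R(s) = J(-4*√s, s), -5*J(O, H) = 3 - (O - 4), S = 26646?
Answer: -4236115563/5 + 312336*√14/5 ≈ -8.4699e+8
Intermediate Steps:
J(O, H) = -7/5 + O/5 (J(O, H) = -(3 - (O - 4))/5 = -(3 - (-4 + O))/5 = -(3 + (4 - O))/5 = -(7 - O)/5 = -7/5 + O/5)
R(s) = 17/5 + 4*√s/5 (R(s) = 2 - (-7/5 + (-4*√s)/5) = 2 - (-7/5 - 4*√s/5) = 2 + (7/5 + 4*√s/5) = 17/5 + 4*√s/5)
(-7125 + S)*(R(224) - 43404) = (-7125 + 26646)*((17/5 + 4*√224/5) - 43404) = 19521*((17/5 + 4*(4*√14)/5) - 43404) = 19521*((17/5 + 16*√14/5) - 43404) = 19521*(-217003/5 + 16*√14/5) = -4236115563/5 + 312336*√14/5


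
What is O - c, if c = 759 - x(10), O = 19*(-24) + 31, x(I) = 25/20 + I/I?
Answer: -4727/4 ≈ -1181.8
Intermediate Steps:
x(I) = 9/4 (x(I) = 25*(1/20) + 1 = 5/4 + 1 = 9/4)
O = -425 (O = -456 + 31 = -425)
c = 3027/4 (c = 759 - 1*9/4 = 759 - 9/4 = 3027/4 ≈ 756.75)
O - c = -425 - 1*3027/4 = -425 - 3027/4 = -4727/4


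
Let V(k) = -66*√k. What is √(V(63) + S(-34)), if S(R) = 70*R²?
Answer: √(80920 - 198*√7) ≈ 283.54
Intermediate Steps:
√(V(63) + S(-34)) = √(-198*√7 + 70*(-34)²) = √(-198*√7 + 70*1156) = √(-198*√7 + 80920) = √(80920 - 198*√7)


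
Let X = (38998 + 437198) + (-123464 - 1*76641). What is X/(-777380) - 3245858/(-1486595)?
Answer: 38415083489/21011804020 ≈ 1.8283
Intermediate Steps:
X = 276091 (X = 476196 + (-123464 - 76641) = 476196 - 200105 = 276091)
X/(-777380) - 3245858/(-1486595) = 276091/(-777380) - 3245858/(-1486595) = 276091*(-1/777380) - 3245858*(-1/1486595) = -276091/777380 + 295078/135145 = 38415083489/21011804020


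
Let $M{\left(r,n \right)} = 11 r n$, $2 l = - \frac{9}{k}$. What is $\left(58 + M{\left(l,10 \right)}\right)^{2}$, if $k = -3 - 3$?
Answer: $\frac{78961}{4} \approx 19740.0$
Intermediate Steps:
$k = -6$
$l = \frac{3}{4}$ ($l = \frac{\left(-9\right) \frac{1}{-6}}{2} = \frac{\left(-9\right) \left(- \frac{1}{6}\right)}{2} = \frac{1}{2} \cdot \frac{3}{2} = \frac{3}{4} \approx 0.75$)
$M{\left(r,n \right)} = 11 n r$
$\left(58 + M{\left(l,10 \right)}\right)^{2} = \left(58 + 11 \cdot 10 \cdot \frac{3}{4}\right)^{2} = \left(58 + \frac{165}{2}\right)^{2} = \left(\frac{281}{2}\right)^{2} = \frac{78961}{4}$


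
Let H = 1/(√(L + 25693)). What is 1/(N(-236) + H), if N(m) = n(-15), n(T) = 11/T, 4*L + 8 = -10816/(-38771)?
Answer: -32870259345/24103112158 - 45*√38618570456515/24103112158 ≈ -1.3753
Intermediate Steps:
L = -74838/38771 (L = -2 + (-10816/(-38771))/4 = -2 + (-10816*(-1/38771))/4 = -2 + (¼)*(10816/38771) = -2 + 2704/38771 = -74838/38771 ≈ -1.9303)
H = √38618570456515/996068465 (H = 1/(√(-74838/38771 + 25693)) = 1/(√(996068465/38771)) = 1/(√38618570456515/38771) = √38618570456515/996068465 ≈ 0.0062389)
N(m) = -11/15 (N(m) = 11/(-15) = 11*(-1/15) = -11/15)
1/(N(-236) + H) = 1/(-11/15 + √38618570456515/996068465)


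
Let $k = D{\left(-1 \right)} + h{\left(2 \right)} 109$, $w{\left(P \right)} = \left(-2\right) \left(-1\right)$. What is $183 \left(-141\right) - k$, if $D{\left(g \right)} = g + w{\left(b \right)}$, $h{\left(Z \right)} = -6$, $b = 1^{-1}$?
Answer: $-25150$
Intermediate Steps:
$b = 1$
$w{\left(P \right)} = 2$
$D{\left(g \right)} = 2 + g$ ($D{\left(g \right)} = g + 2 = 2 + g$)
$k = -653$ ($k = \left(2 - 1\right) - 654 = 1 - 654 = -653$)
$183 \left(-141\right) - k = 183 \left(-141\right) - -653 = -25803 + 653 = -25150$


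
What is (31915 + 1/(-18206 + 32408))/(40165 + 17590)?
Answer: 453256831/820236510 ≈ 0.55259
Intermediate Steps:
(31915 + 1/(-18206 + 32408))/(40165 + 17590) = (31915 + 1/14202)/57755 = (31915 + 1/14202)*(1/57755) = (453256831/14202)*(1/57755) = 453256831/820236510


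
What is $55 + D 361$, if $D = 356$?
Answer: $128571$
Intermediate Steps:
$55 + D 361 = 55 + 356 \cdot 361 = 55 + 128516 = 128571$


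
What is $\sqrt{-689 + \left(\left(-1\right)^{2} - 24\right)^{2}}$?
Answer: $4 i \sqrt{10} \approx 12.649 i$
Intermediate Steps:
$\sqrt{-689 + \left(\left(-1\right)^{2} - 24\right)^{2}} = \sqrt{-689 + \left(1 - 24\right)^{2}} = \sqrt{-689 + \left(-23\right)^{2}} = \sqrt{-689 + 529} = \sqrt{-160} = 4 i \sqrt{10}$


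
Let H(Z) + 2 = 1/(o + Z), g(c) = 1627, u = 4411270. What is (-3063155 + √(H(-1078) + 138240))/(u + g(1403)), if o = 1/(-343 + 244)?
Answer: -3063155/4412897 + 5*√62980119445357/470957606531 ≈ -0.69405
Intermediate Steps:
o = -1/99 (o = 1/(-99) = -1/99 ≈ -0.010101)
H(Z) = -2 + 1/(-1/99 + Z)
(-3063155 + √(H(-1078) + 138240))/(u + g(1403)) = (-3063155 + √((101 - 198*(-1078))/(-1 + 99*(-1078)) + 138240))/(4411270 + 1627) = (-3063155 + √((101 + 213444)/(-1 - 106722) + 138240))/4412897 = (-3063155 + √(213545/(-106723) + 138240))*(1/4412897) = (-3063155 + √(-1/106723*213545 + 138240))*(1/4412897) = (-3063155 + √(-213545/106723 + 138240))*(1/4412897) = (-3063155 + √(14753173975/106723))*(1/4412897) = (-3063155 + 5*√62980119445357/106723)*(1/4412897) = -3063155/4412897 + 5*√62980119445357/470957606531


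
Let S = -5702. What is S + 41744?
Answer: 36042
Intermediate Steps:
S + 41744 = -5702 + 41744 = 36042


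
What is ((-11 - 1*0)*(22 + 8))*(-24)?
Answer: 7920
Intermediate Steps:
((-11 - 1*0)*(22 + 8))*(-24) = ((-11 + 0)*30)*(-24) = -11*30*(-24) = -330*(-24) = 7920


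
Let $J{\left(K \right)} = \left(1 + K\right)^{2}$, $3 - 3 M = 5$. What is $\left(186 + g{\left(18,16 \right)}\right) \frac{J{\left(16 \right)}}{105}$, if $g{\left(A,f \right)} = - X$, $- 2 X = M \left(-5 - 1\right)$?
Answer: $\frac{54332}{105} \approx 517.45$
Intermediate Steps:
$M = - \frac{2}{3}$ ($M = 1 - \frac{5}{3} = - \frac{2}{3} \approx -0.66667$)
$X = -2$ ($X = - \frac{\left(- \frac{2}{3}\right) \left(-5 - 1\right)}{2} = - \frac{\left(- \frac{2}{3}\right) \left(-6\right)}{2} = \left(- \frac{1}{2}\right) 4 = -2$)
$g{\left(A,f \right)} = 2$ ($g{\left(A,f \right)} = \left(-1\right) \left(-2\right) = 2$)
$\left(186 + g{\left(18,16 \right)}\right) \frac{J{\left(16 \right)}}{105} = \left(186 + 2\right) \frac{\left(1 + 16\right)^{2}}{105} = 188 \cdot 17^{2} \cdot \frac{1}{105} = 188 \cdot 289 \cdot \frac{1}{105} = 188 \cdot \frac{289}{105} = \frac{54332}{105}$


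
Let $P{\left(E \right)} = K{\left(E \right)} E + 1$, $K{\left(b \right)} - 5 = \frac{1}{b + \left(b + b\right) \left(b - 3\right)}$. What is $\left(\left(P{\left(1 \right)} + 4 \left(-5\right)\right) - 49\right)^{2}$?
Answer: $\frac{36100}{9} \approx 4011.1$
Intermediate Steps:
$K{\left(b \right)} = 5 + \frac{1}{b + 2 b \left(-3 + b\right)}$ ($K{\left(b \right)} = 5 + \frac{1}{b + \left(b + b\right) \left(b - 3\right)} = 5 + \frac{1}{b + 2 b \left(-3 + b\right)}$)
$P{\left(E \right)} = 1 + \frac{1 - 25 E + 10 E^{2}}{-5 + 2 E}$ ($P{\left(E \right)} = \frac{1 - 25 E + 10 E^{2}}{E \left(-5 + 2 E\right)} E + 1 = \frac{1 - 25 E + 10 E^{2}}{-5 + 2 E} + 1 = 1 + \frac{1 - 25 E + 10 E^{2}}{-5 + 2 E}$)
$\left(\left(P{\left(1 \right)} + 4 \left(-5\right)\right) - 49\right)^{2} = \left(\left(\frac{-4 - 23 + 10 \cdot 1^{2}}{-5 + 2 \cdot 1} + 4 \left(-5\right)\right) - 49\right)^{2} = \left(\left(\frac{-4 - 23 + 10 \cdot 1}{-5 + 2} - 20\right) - 49\right)^{2} = \left(\left(\frac{-4 - 23 + 10}{-3} - 20\right) - 49\right)^{2} = \left(\left(\left(- \frac{1}{3}\right) \left(-17\right) - 20\right) - 49\right)^{2} = \left(\left(\frac{17}{3} - 20\right) - 49\right)^{2} = \left(- \frac{43}{3} - 49\right)^{2} = \left(- \frac{190}{3}\right)^{2} = \frac{36100}{9}$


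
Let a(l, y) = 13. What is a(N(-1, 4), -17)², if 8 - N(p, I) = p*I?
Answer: 169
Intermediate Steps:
N(p, I) = 8 - I*p (N(p, I) = 8 - p*I = 8 - I*p)
a(N(-1, 4), -17)² = 13² = 169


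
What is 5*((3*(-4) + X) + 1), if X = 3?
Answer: -40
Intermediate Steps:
5*((3*(-4) + X) + 1) = 5*((3*(-4) + 3) + 1) = 5*((-12 + 3) + 1) = 5*(-9 + 1) = 5*(-8) = -40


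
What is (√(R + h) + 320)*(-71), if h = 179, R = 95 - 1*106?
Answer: -22720 - 142*√42 ≈ -23640.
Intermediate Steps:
R = -11 (R = 95 - 106 = -11)
(√(R + h) + 320)*(-71) = (√(-11 + 179) + 320)*(-71) = (√168 + 320)*(-71) = (2*√42 + 320)*(-71) = (320 + 2*√42)*(-71) = -22720 - 142*√42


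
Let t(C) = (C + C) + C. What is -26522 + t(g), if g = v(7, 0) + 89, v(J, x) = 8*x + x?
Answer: -26255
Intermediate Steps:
v(J, x) = 9*x
g = 89 (g = 9*0 + 89 = 0 + 89 = 89)
t(C) = 3*C (t(C) = 2*C + C = 3*C)
-26522 + t(g) = -26522 + 3*89 = -26522 + 267 = -26255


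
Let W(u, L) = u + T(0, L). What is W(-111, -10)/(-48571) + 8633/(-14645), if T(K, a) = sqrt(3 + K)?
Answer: -417687848/711322295 - sqrt(3)/48571 ≈ -0.58723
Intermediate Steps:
W(u, L) = u + sqrt(3) (W(u, L) = u + sqrt(3 + 0) = u + sqrt(3))
W(-111, -10)/(-48571) + 8633/(-14645) = (-111 + sqrt(3))/(-48571) + 8633/(-14645) = (-111 + sqrt(3))*(-1/48571) + 8633*(-1/14645) = (111/48571 - sqrt(3)/48571) - 8633/14645 = -417687848/711322295 - sqrt(3)/48571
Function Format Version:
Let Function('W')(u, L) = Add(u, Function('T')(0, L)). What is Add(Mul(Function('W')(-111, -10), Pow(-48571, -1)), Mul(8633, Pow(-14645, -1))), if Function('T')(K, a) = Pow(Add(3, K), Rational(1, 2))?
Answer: Add(Rational(-417687848, 711322295), Mul(Rational(-1, 48571), Pow(3, Rational(1, 2)))) ≈ -0.58723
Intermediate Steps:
Function('W')(u, L) = Add(u, Pow(3, Rational(1, 2))) (Function('W')(u, L) = Add(u, Pow(Add(3, 0), Rational(1, 2))) = Add(u, Pow(3, Rational(1, 2))))
Add(Mul(Function('W')(-111, -10), Pow(-48571, -1)), Mul(8633, Pow(-14645, -1))) = Add(Mul(Add(-111, Pow(3, Rational(1, 2))), Pow(-48571, -1)), Mul(8633, Pow(-14645, -1))) = Add(Mul(Add(-111, Pow(3, Rational(1, 2))), Rational(-1, 48571)), Mul(8633, Rational(-1, 14645))) = Add(Add(Rational(111, 48571), Mul(Rational(-1, 48571), Pow(3, Rational(1, 2)))), Rational(-8633, 14645)) = Add(Rational(-417687848, 711322295), Mul(Rational(-1, 48571), Pow(3, Rational(1, 2))))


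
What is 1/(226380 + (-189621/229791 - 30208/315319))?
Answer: 24152489443/5467618315896131 ≈ 4.4174e-6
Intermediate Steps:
1/(226380 + (-189621/229791 - 30208/315319)) = 1/(226380 + (-189621*1/229791 - 30208*1/315319)) = 1/(226380 + (-63207/76597 - 30208/315319)) = 1/(226380 - 22244210209/24152489443) = 1/(5467618315896131/24152489443) = 24152489443/5467618315896131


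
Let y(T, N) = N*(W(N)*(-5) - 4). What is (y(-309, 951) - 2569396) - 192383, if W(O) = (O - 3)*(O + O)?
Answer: -8576487063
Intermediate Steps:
W(O) = 2*O*(-3 + O) (W(O) = (-3 + O)*(2*O) = 2*O*(-3 + O))
y(T, N) = N*(-4 - 10*N*(-3 + N)) (y(T, N) = N*((2*N*(-3 + N))*(-5) - 4) = N*(-10*N*(-3 + N) - 4) = N*(-4 - 10*N*(-3 + N)))
(y(-309, 951) - 2569396) - 192383 = (-2*951*(2 + 5*951*(-3 + 951)) - 2569396) - 192383 = (-2*951*(2 + 5*951*948) - 2569396) - 192383 = (-2*951*(2 + 4507740) - 2569396) - 192383 = (-2*951*4507742 - 2569396) - 192383 = (-8573725284 - 2569396) - 192383 = -8576294680 - 192383 = -8576487063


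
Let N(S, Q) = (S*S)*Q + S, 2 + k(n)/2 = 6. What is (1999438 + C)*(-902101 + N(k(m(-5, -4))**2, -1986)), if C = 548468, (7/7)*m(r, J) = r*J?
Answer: -23024644314858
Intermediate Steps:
m(r, J) = J*r (m(r, J) = r*J = J*r)
k(n) = 8 (k(n) = -4 + 2*6 = -4 + 12 = 8)
N(S, Q) = S + Q*S**2 (N(S, Q) = S**2*Q + S = Q*S**2 + S = S + Q*S**2)
(1999438 + C)*(-902101 + N(k(m(-5, -4))**2, -1986)) = (1999438 + 548468)*(-902101 + 8**2*(1 - 1986*8**2)) = 2547906*(-902101 + 64*(1 - 1986*64)) = 2547906*(-902101 + 64*(1 - 127104)) = 2547906*(-902101 + 64*(-127103)) = 2547906*(-902101 - 8134592) = 2547906*(-9036693) = -23024644314858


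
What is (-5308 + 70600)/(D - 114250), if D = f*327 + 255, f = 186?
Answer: -65292/53173 ≈ -1.2279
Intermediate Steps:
D = 61077 (D = 186*327 + 255 = 60822 + 255 = 61077)
(-5308 + 70600)/(D - 114250) = (-5308 + 70600)/(61077 - 114250) = 65292/(-53173) = 65292*(-1/53173) = -65292/53173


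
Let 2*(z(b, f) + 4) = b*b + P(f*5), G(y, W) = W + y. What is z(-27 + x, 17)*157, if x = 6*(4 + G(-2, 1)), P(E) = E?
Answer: 12403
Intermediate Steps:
x = 18 (x = 6*(4 + (1 - 2)) = 6*(4 - 1) = 6*3 = 18)
z(b, f) = -4 + b**2/2 + 5*f/2 (z(b, f) = -4 + (b*b + f*5)/2 = -4 + (b**2 + 5*f)/2 = -4 + (b**2/2 + 5*f/2) = -4 + b**2/2 + 5*f/2)
z(-27 + x, 17)*157 = (-4 + (-27 + 18)**2/2 + (5/2)*17)*157 = (-4 + (1/2)*(-9)**2 + 85/2)*157 = (-4 + (1/2)*81 + 85/2)*157 = (-4 + 81/2 + 85/2)*157 = 79*157 = 12403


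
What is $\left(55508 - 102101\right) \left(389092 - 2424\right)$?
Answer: $-18016022124$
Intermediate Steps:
$\left(55508 - 102101\right) \left(389092 - 2424\right) = \left(-46593\right) 386668 = -18016022124$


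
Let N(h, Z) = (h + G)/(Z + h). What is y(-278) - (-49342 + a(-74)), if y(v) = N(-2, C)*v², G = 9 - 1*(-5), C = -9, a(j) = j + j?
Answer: -383018/11 ≈ -34820.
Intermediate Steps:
a(j) = 2*j
G = 14 (G = 9 + 5 = 14)
N(h, Z) = (14 + h)/(Z + h) (N(h, Z) = (h + 14)/(Z + h) = (14 + h)/(Z + h))
y(v) = -12*v²/11 (y(v) = ((14 - 2)/(-9 - 2))*v² = (12/(-11))*v² = (-1/11*12)*v² = -12*v²/11)
y(-278) - (-49342 + a(-74)) = -12/11*(-278)² - (-49342 + 2*(-74)) = -12/11*77284 - (-49342 - 148) = -927408/11 - 1*(-49490) = -927408/11 + 49490 = -383018/11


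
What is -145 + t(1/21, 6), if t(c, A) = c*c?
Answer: -63944/441 ≈ -145.00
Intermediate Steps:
t(c, A) = c²
-145 + t(1/21, 6) = -145 + (1/21)² = -145 + 1/441 = -63944/441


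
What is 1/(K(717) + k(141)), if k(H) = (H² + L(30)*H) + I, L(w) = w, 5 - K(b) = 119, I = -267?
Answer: 1/23730 ≈ 4.2141e-5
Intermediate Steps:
K(b) = -114 (K(b) = 5 - 1*119 = 5 - 119 = -114)
k(H) = -267 + H² + 30*H (k(H) = (H² + 30*H) - 267 = -267 + H² + 30*H)
1/(K(717) + k(141)) = 1/(-114 + (-267 + 141² + 30*141)) = 1/(-114 + (-267 + 19881 + 4230)) = 1/(-114 + 23844) = 1/23730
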